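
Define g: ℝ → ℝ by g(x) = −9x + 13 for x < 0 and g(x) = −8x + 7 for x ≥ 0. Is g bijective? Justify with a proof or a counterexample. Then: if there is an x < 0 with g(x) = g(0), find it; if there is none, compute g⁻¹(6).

1/8

Both pieces are strictly decreasing (slopes −9 and −8), so each is injective on its own interval.
The left piece maps (−∞, 0) onto (13, ∞); the right piece maps [0, ∞) onto (−∞, 7].
The images leave a gap (13 has no preimage), so g is not surjective, hence not bijective.
Because the two images are disjoint, no x < 0 has g(x) = g(0), so we compute g⁻¹(6): 6 lies in (−∞, 7], so solve −8x + 7 = 6: x = (6 − 7)/(−8) = 1/8.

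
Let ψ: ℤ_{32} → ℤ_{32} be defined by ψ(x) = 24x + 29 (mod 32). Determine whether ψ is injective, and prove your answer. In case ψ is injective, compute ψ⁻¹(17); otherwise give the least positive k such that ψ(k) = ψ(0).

By definition, ψ is injective if ψ(a) = ψ(b) implies a = b.
We have gcd(24, 32) = 8 > 1. Taking a = 0 and b = 4: ψ(0) = 29 and ψ(4) = 24·4 + 29 = 125 ≡ 29 (mod 32).
So ψ(0) = ψ(4) while 0 ≠ 4, hence ψ is not injective.
Since ψ is not injective, we find the least positive k with ψ(k) = ψ(0): this means 24k ≡ 0 (mod 32), i.e. 32 ∣ 24k. Since gcd(24, 32) = 8, dividing through by 8 this holds exactly when 4 ∣ 3k, and as gcd(3, 4) = 1, exactly when 4 ∣ k.
The smallest positive such k is 4.

4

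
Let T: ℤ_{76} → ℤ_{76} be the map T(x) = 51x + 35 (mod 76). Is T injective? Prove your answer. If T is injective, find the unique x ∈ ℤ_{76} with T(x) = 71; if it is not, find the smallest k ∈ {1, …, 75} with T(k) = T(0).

32

Suppose T(u) = T(v) in ℤ_{76}. Then 51u + 35 ≡ 51v + 35 (mod 76), hence 51(u − v) ≡ 0 (mod 76).
Since gcd(51, 76) = 1, 51 is invertible modulo 76, thus u − v ≡ 0 (mod 76), i.e. u = v.
Therefore T is injective.
We now compute 51⁻¹ mod 76 explicitly. Euclid's algorithm: 76 = 1·51 + 25, 51 = 2·25 + 1; back-substituting gives 1 = 3·51 − 2·76, so 51⁻¹ ≡ 3 (mod 76).
Since T is injective, we find T⁻¹(71): we need 51x ≡ 71 − 35 ≡ 36 (mod 76). Using 51⁻¹ = 3: x ≡ 3·36 = 108 = 1·76 + 32, so x = 32.
Check: T(32) = 51·32 + 35 = 1667 = 21·76 + 71 ≡ 71 (mod 76).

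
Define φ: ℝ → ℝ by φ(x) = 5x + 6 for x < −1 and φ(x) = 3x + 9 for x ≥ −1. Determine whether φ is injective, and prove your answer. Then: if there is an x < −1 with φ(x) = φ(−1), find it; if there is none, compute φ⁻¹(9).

Both pieces are strictly increasing (slopes 5 and 3), so each is injective on its own interval.
The left piece maps (−∞, −1) onto (−∞, 1); the right piece maps [−1, ∞) onto [6, ∞).
These images are disjoint, so no value is attained by both pieces. Thus φ is injective.
Because the two images are disjoint, no x < −1 has φ(x) = φ(−1), so we compute φ⁻¹(9): 9 lies in [6, ∞), so solve 3x + 9 = 9: x = (9 − 9)/3 = 0.

0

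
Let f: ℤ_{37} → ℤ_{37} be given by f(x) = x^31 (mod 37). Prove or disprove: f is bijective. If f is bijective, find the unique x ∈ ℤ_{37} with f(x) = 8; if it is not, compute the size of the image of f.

29

Since 37 is prime, the nonzero elements of ℤ_{37} form a cyclic group of order 36.
As gcd(31, 36) = 1, raising to the 31st power is a bijection on this group: if s^31 ≡ t^31 then (st^{−1})^31 = 1, and the only element of order dividing gcd(31, 36) = 1 is 1, so s = t.
With f(0) = 0 this makes f injective on all of ℤ_{37}, hence bijective (finite equal-size domain and codomain). In particular f is bijective.
Since f is bijective, we find the preimage of 8. The inverse of x ↦ x^31 on (ℤ_{37})^× is x ↦ x^7, because 31·7 = 217 = 6·36 + 1 ≡ 1 (mod 36) and x^{36} = 1 for x ≠ 0 (Fermat). So f⁻¹(8) = 8^7 mod 37.
Repeated squaring mod 37: 8^1 ≡ 8, 8^2 ≡ 8² = 64 ≡ 27, 8^4 ≡ 27² = 729 ≡ 26. Since 7 = 4 + 2 + 1, 8^7 ≡ 26·27·8: 26·27 = 702 ≡ 36, then 36·8 = 288 ≡ 29. So 8^7 ≡ 29 (mod 37).
Hence f⁻¹(8) = 29.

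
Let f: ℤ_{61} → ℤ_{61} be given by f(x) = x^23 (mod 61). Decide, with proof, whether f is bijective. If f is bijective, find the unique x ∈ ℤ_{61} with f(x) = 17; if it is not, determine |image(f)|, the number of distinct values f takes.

7

Since 61 is prime, the nonzero elements of ℤ_{61} form a cyclic group of order 60.
As gcd(23, 60) = 1, raising to the 23rd power is a bijection on this group: if x_1^23 ≡ x_2^23 then (x_1x_2^{−1})^23 = 1, and the only element of order dividing gcd(23, 60) = 1 is 1, so x_1 = x_2.
With f(0) = 0 this makes f injective on all of ℤ_{61}, hence bijective (finite equal-size domain and codomain). In particular f is bijective.
Since f is bijective, we find the preimage of 17. The inverse of x ↦ x^23 on (ℤ_{61})^× is x ↦ x^47, because 23·47 = 1081 = 18·60 + 1 ≡ 1 (mod 60) and x^{60} = 1 for x ≠ 0 (Fermat). So f⁻¹(17) = 17^47 mod 61.
Repeated squaring mod 61: 17^1 ≡ 17, 17^2 ≡ 17² = 289 ≡ 45, 17^4 ≡ 45² = 2025 ≡ 12, 17^8 ≡ 12² = 144 ≡ 22, 17^16 ≡ 22² = 484 ≡ 57, 17^32 ≡ 57² = 3249 ≡ 16. Since 47 = 32 + 8 + 4 + 2 + 1, 17^47 ≡ 16·22·12·45·17: 16·22 = 352 ≡ 47, then 47·12 = 564 ≡ 15, then 15·45 = 675 ≡ 4, then 4·17 = 68 ≡ 7. So 17^47 ≡ 7 (mod 61).
Hence f⁻¹(17) = 7.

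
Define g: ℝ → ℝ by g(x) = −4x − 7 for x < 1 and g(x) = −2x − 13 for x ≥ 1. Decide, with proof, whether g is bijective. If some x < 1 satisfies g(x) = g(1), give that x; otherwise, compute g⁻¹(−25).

Both pieces are strictly decreasing (slopes −4 and −2), so each is injective on its own interval.
The left piece maps (−∞, 1) onto (−11, ∞); the right piece maps [1, ∞) onto (−∞, −15].
The images leave a gap (−11 has no preimage), so g is not surjective, hence not bijective.
Because the two images are disjoint, no x < 1 has g(x) = g(1), so we compute g⁻¹(−25): −25 lies in (−∞, −15], so solve −2x − 13 = −25: x = (−25 + 13)/(−2) = 6.

6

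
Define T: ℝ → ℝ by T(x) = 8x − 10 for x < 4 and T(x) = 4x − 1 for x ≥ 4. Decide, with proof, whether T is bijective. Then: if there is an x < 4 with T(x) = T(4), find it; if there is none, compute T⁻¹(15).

Both pieces are strictly increasing (slopes 8 and 4), so each is injective on its own interval.
The left piece maps (−∞, 4) onto (−∞, 22); the right piece maps [4, ∞) onto [15, ∞).
These images overlap. In particular T(4) = 15 (right piece), and solving 8x − 10 = 15 on the left piece gives x = 25/8 < 4.
So T(25/8) = T(4) with 25/8 ≠ 4, and T is not injective, hence not bijective. This x = 25/8 is the requested value below 4.

25/8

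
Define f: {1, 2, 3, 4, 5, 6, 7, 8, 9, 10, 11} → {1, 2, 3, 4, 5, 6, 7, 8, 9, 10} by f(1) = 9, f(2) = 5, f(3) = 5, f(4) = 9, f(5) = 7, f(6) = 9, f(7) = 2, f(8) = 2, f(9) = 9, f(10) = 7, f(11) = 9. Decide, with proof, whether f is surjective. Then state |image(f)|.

No element maps to 1, so f is not surjective.
The image of f is {2, 5, 7, 9}, which has 4 elements.

4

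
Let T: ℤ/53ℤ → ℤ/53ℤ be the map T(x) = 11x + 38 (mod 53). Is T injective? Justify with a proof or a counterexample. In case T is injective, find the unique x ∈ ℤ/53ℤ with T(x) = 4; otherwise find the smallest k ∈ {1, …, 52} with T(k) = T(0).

Recall: T is injective when T(s) = T(t) forces s = t.
Suppose T(s) = T(t) in ℤ/53ℤ. Then 11s + 38 ≡ 11t + 38 (mod 53), thus 11(s − t) ≡ 0 (mod 53).
Since gcd(11, 53) = 1, 11 is invertible modulo 53, so s − t ≡ 0 (mod 53), i.e. s = t.
So T is injective.
We now compute 11⁻¹ mod 53 explicitly. Euclid's algorithm: 53 = 4·11 + 9, 11 = 1·9 + 2, 9 = 4·2 + 1; back-substituting gives 1 = 29·11 − 6·53, so 11⁻¹ ≡ 29 (mod 53).
Since T is injective, we find T⁻¹(4): we need 11x ≡ 4 − 38 ≡ 19 (mod 53). Using 11⁻¹ = 29: x ≡ 29·19 = 551 = 10·53 + 21, so x = 21.
Check: T(21) = 11·21 + 38 = 269 = 5·53 + 4 ≡ 4 (mod 53).

21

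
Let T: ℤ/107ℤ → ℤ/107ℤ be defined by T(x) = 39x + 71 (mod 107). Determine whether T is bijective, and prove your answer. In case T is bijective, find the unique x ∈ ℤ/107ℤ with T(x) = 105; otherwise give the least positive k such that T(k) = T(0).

53

Suppose T(s) = T(t) in ℤ/107ℤ. Then 39s + 71 ≡ 39t + 71 (mod 107), therefore 39(s − t) ≡ 0 (mod 107).
Since gcd(39, 107) = 1, 39 is invertible modulo 107, hence s − t ≡ 0 (mod 107), i.e. s = t.
We now compute 39⁻¹ mod 107 explicitly. Euclid's algorithm: 107 = 2·39 + 29, 39 = 1·29 + 10, 29 = 2·10 + 9, 10 = 1·9 + 1; back-substituting gives 1 = 11·39 − 4·107, so 39⁻¹ ≡ 11 (mod 107).
Then y ↦ 11(y − 71) is a two-sided inverse to T, so every y ∈ ℤ/107ℤ has a preimage.
So T is bijective.
Since T is bijective, we find T⁻¹(105): we need 39x ≡ 105 − 71 ≡ 34 (mod 107). Using 39⁻¹ = 11: x ≡ 11·34 = 374 = 3·107 + 53, so x = 53.
Check: T(53) = 39·53 + 71 = 2138 = 19·107 + 105 ≡ 105 (mod 107).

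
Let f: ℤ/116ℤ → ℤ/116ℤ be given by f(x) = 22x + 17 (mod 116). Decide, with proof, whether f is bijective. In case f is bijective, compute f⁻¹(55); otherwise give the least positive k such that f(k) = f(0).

58

We have gcd(22, 116) = 2 > 1. Taking u = 0 and v = 58: f(0) = 17 and f(58) = 22·58 + 17 = 1293 ≡ 17 (mod 116).
So f(0) = f(58) while 0 ≠ 58, hence f is not injective, hence not bijective.
Since f is not bijective, we find the least positive k with f(k) = f(0): this means 22k ≡ 0 (mod 116), i.e. 116 ∣ 22k. Since gcd(22, 116) = 2, dividing through by 2 this holds exactly when 58 ∣ 11k, and as gcd(11, 58) = 1, exactly when 58 ∣ k.
The smallest positive such k is 58.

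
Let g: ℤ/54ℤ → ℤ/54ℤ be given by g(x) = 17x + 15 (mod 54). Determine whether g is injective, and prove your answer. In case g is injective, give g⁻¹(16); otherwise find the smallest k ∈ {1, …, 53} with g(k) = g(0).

Suppose g(a) = g(b) in ℤ/54ℤ. Then 17a + 15 ≡ 17b + 15 (mod 54), hence 17(a − b) ≡ 0 (mod 54).
Since gcd(17, 54) = 1, 17 is invertible modulo 54, thus a − b ≡ 0 (mod 54), i.e. a = b.
So g is injective.
We now compute 17⁻¹ mod 54 explicitly. Euclid's algorithm: 54 = 3·17 + 3, 17 = 5·3 + 2, 3 = 1·2 + 1; back-substituting gives 1 = 35·17 − 11·54, so 17⁻¹ ≡ 35 (mod 54).
Since g is injective, we find g⁻¹(16): we need 17x ≡ 16 − 15 ≡ 1 (mod 54). Using 17⁻¹ = 35: x ≡ 35·1 = 35, so x = 35.
Check: g(35) = 17·35 + 15 = 610 = 11·54 + 16 ≡ 16 (mod 54).

35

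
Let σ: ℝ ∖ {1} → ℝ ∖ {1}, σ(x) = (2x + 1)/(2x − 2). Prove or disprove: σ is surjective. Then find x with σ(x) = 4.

3/2

For any y ≠ 1, solving y(2x − 2) = 2x + 1 for x gives a well-defined x ≠ 1. So σ is surjective.
Solving σ(x) = 4: cross-multiplying gives 2x + 1 = 4(2x − 2), which rearranges to −6x = −9, so x = 3/2.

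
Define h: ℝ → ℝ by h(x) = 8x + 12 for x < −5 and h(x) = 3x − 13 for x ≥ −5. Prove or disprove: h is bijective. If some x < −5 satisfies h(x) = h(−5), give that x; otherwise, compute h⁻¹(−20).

-7/3

Both pieces are strictly increasing (slopes 8 and 3), so each is injective on its own interval.
The left piece maps (−∞, −5) onto (−∞, −28); the right piece maps [−5, ∞) onto [−28, ∞).
Since −28 = −28, the images partition ℝ: h is injective and surjective, hence bijective.
Because the two images are disjoint, no x < −5 has h(x) = h(−5), so we compute h⁻¹(−20): −20 lies in [−28, ∞), so solve 3x − 13 = −20: x = (−20 + 13)/3 = −7/3.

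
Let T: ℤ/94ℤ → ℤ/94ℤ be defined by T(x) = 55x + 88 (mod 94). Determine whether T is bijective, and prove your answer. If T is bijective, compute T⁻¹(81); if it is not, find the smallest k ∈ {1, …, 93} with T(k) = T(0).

5

If T(u) = T(v), then 55u ≡ 55v (mod 94). Because gcd(55, 94) = 1, we may cancel 55 to get u ≡ v (mod 94).
We now compute 55⁻¹ mod 94 explicitly. Euclid's algorithm: 94 = 1·55 + 39, 55 = 1·39 + 16, 39 = 2·16 + 7, 16 = 2·7 + 2, 7 = 3·2 + 1; back-substituting gives 1 = 53·55 − 31·94, so 55⁻¹ ≡ 53 (mod 94).
For any y ∈ ℤ/94ℤ, x = 53(y − 88) mod 94 satisfies T(x) = 55·53(y − 88) + 88 ≡ y (since 55·53 ≡ 1 mod 94). So every y has a preimage.
Therefore T is bijective.
Since T is bijective, we find T⁻¹(81): we need 55x ≡ 81 − 88 ≡ 87 (mod 94). Using 55⁻¹ = 53: x ≡ 53·87 = 4611 = 49·94 + 5, so x = 5.
Check: T(5) = 55·5 + 88 = 363 = 3·94 + 81 ≡ 81 (mod 94).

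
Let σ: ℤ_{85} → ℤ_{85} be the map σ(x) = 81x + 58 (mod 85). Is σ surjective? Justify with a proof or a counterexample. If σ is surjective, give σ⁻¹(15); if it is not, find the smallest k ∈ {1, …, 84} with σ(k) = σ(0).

32

Since gcd(81, 85) = 1, 81 is invertible modulo 85. Euclid's algorithm: 85 = 1·81 + 4, 81 = 20·4 + 1; back-substituting gives 1 = 21·81 − 20·85, so 81⁻¹ ≡ 21 (mod 85).
For any y ∈ ℤ_{85}, x = 21(y − 58) mod 85 satisfies σ(x) = 81·21(y − 58) + 58 ≡ y (since 81·21 ≡ 1 mod 85). So every y has a preimage.
Therefore σ is surjective.
Since σ is surjective, we compute σ⁻¹(15): solve 81x + 58 ≡ 15 (mod 85), i.e. 81x ≡ 42 (mod 85).
Multiplying by 81⁻¹ = 21 gives x ≡ 21·42 = 882 = 10·85 + 32 ≡ 32 (mod 85).
Check: σ(32) = 81·32 + 58 = 2650 = 31·85 + 15 ≡ 15 (mod 85).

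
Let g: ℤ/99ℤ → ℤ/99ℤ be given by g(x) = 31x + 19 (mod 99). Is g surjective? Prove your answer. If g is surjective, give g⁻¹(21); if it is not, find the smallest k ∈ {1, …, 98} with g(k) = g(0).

32

Recall: surjectivity means every element of the codomain has a preimage under g.
Since gcd(31, 99) = 1, 31 is invertible modulo 99. Euclid's algorithm: 99 = 3·31 + 6, 31 = 5·6 + 1; back-substituting gives 1 = 16·31 − 5·99, so 31⁻¹ ≡ 16 (mod 99).
For any y ∈ ℤ/99ℤ, x = 16(y − 19) mod 99 satisfies g(x) = 31·16(y − 19) + 19 ≡ y (since 31·16 ≡ 1 mod 99). So every y has a preimage.
Thus g is surjective.
Since g is surjective, we find g⁻¹(21): we need 31x ≡ 21 − 19 ≡ 2 (mod 99). Using 31⁻¹ = 16: x ≡ 16·2 = 32, so x = 32.
Check: g(32) = 31·32 + 19 = 1011 = 10·99 + 21 ≡ 21 (mod 99).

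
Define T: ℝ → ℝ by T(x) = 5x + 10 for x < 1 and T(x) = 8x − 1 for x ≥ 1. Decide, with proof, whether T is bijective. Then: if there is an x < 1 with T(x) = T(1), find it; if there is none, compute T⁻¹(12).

Both pieces are strictly increasing (slopes 5 and 8), so each is injective on its own interval.
The left piece maps (−∞, 1) onto (−∞, 15); the right piece maps [1, ∞) onto [7, ∞).
These images overlap. In particular T(1) = 7 (right piece), and solving 5x + 10 = 7 on the left piece gives x = −3/5 < 1.
So T(−3/5) = T(1) with −3/5 ≠ 1, and T is not injective, hence not bijective. This x = −3/5 is the requested value below 1.

-3/5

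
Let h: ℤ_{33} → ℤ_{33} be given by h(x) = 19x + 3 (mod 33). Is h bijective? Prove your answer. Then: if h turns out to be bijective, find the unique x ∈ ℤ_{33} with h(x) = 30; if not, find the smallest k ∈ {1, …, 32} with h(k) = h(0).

By definition, h is injective if h(s) = h(t) implies s = t.
If h(s) = h(t), then 19s ≡ 19t (mod 33). Because gcd(19, 33) = 1, we may cancel 19 to get s ≡ t (mod 33).
We now compute 19⁻¹ mod 33 explicitly. Euclid's algorithm: 33 = 1·19 + 14, 19 = 1·14 + 5, 14 = 2·5 + 4, 5 = 1·4 + 1; back-substituting gives 1 = 7·19 − 4·33, so 19⁻¹ ≡ 7 (mod 33).
For any y ∈ ℤ_{33}, x = 7(y − 3) mod 33 satisfies h(x) = 19·7(y − 3) + 3 ≡ y (since 19·7 ≡ 1 mod 33). So every y has a preimage.
Hence h is bijective.
Since h is bijective, we find h⁻¹(30): we need 19x ≡ 30 − 3 ≡ 27 (mod 33). Using 19⁻¹ = 7: x ≡ 7·27 = 189 = 5·33 + 24, so x = 24.
Check: h(24) = 19·24 + 3 = 459 = 13·33 + 30 ≡ 30 (mod 33).

24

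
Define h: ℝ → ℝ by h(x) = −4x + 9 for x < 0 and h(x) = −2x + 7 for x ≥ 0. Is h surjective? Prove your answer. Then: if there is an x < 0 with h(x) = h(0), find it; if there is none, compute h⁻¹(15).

-3/2

Both pieces are strictly decreasing (slopes −4 and −2), so each is injective on its own interval.
The left piece maps (−∞, 0) onto (9, ∞); the right piece maps [0, ∞) onto (−∞, 7].
The union (9, ∞) ∪ (−∞, 7] omits the interval between 9 and 7; in particular 9 has no preimage. So h is not surjective.
Because the two images are disjoint, no x < 0 has h(x) = h(0), so we compute h⁻¹(15): 15 lies in (9, ∞), so solve −4x + 9 = 15: x = (15 − 9)/(−4) = −3/2.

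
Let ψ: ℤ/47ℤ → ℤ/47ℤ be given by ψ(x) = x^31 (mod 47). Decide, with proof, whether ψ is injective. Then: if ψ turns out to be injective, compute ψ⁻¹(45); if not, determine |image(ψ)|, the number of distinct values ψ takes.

39

Since 47 is prime, the nonzero elements of ℤ/47ℤ form a cyclic group of order 46.
As gcd(31, 46) = 1, raising to the 31st power is a bijection on this group: if a^31 ≡ b^31 then (ab^{−1})^31 = 1, and the only element of order dividing gcd(31, 46) = 1 is 1, so a = b.
With ψ(0) = 0 this makes ψ injective on all of ℤ/47ℤ, hence bijective (finite equal-size domain and codomain). In particular ψ is injective.
Since ψ is injective, we find the preimage of 45. The inverse of x ↦ x^31 on (ℤ/47ℤ)^× is x ↦ x^3, because 31·3 = 93 = 2·46 + 1 ≡ 1 (mod 46) and x^{46} = 1 for x ≠ 0 (Fermat). So ψ⁻¹(45) = 45^3 mod 47.
Repeated squaring mod 47: 45^1 ≡ 45, 45^2 ≡ 45² = 2025 ≡ 4. Since 3 = 2 + 1, 45^3 ≡ 4·45: 4·45 = 180 ≡ 39. So 45^3 ≡ 39 (mod 47).
Hence ψ⁻¹(45) = 39.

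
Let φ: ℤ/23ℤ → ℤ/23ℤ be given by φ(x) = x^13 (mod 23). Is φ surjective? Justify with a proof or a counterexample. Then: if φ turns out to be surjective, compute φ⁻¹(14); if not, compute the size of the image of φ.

Since 23 is prime, the nonzero elements of ℤ/23ℤ form a cyclic group of order 22.
As gcd(13, 22) = 1, raising to the 13th power is a bijection on this group: if x_1^13 ≡ x_2^13 then (x_1x_2^{−1})^13 = 1, and the only element of order dividing gcd(13, 22) = 1 is 1, so x_1 = x_2.
With φ(0) = 0 this makes φ injective on all of ℤ/23ℤ, hence bijective (finite equal-size domain and codomain). In particular φ is surjective.
Since φ is surjective, we find the preimage of 14. The inverse of x ↦ x^13 on (ℤ/23ℤ)^× is x ↦ x^17, because 13·17 = 221 = 10·22 + 1 ≡ 1 (mod 22) and x^{22} = 1 for x ≠ 0 (Fermat). So φ⁻¹(14) = 14^17 mod 23.
Repeated squaring mod 23: 14^1 ≡ 14, 14^2 ≡ 14² = 196 ≡ 12, 14^4 ≡ 12² = 144 ≡ 6, 14^8 ≡ 6² = 36 ≡ 13, 14^16 ≡ 13² = 169 ≡ 8. Since 17 = 16 + 1, 14^17 ≡ 8·14: 8·14 = 112 ≡ 20. So 14^17 ≡ 20 (mod 23).
Hence φ⁻¹(14) = 20.

20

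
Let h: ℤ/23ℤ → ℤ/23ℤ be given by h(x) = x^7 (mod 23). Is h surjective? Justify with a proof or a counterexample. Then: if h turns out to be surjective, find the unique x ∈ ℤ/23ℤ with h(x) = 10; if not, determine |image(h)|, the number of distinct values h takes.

Since 23 is prime, the nonzero elements of ℤ/23ℤ form a cyclic group of order 22.
As gcd(7, 22) = 1, raising to the 7th power is a bijection on this group: if a^7 ≡ b^7 then (ab^{−1})^7 = 1, and the only element of order dividing gcd(7, 22) = 1 is 1, so a = b.
With h(0) = 0 this makes h injective on all of ℤ/23ℤ, hence bijective (finite equal-size domain and codomain). In particular h is surjective.
Since h is surjective, we find the preimage of 10. The inverse of x ↦ x^7 on (ℤ/23ℤ)^× is x ↦ x^19, because 7·19 = 133 = 6·22 + 1 ≡ 1 (mod 22) and x^{22} = 1 for x ≠ 0 (Fermat). So h⁻¹(10) = 10^19 mod 23.
Repeated squaring mod 23: 10^1 ≡ 10, 10^2 ≡ 10² = 100 ≡ 8, 10^4 ≡ 8² = 64 ≡ 18, 10^8 ≡ 18² = 324 ≡ 2, 10^16 ≡ 2² = 4. Since 19 = 16 + 2 + 1, 10^19 ≡ 4·8·10: 4·8 = 32 ≡ 9, then 9·10 = 90 ≡ 21. So 10^19 ≡ 21 (mod 23).
Hence h⁻¹(10) = 21.

21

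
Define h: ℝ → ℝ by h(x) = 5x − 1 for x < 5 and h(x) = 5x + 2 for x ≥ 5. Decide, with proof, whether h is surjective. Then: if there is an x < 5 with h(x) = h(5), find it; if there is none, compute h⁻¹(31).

29/5

Both pieces are strictly increasing (slopes 5 and 5), so each is injective on its own interval.
The left piece maps (−∞, 5) onto (−∞, 24); the right piece maps [5, ∞) onto [27, ∞).
The union (−∞, 24) ∪ [27, ∞) omits the interval between 24 and 27; in particular 24 has no preimage. So h is not surjective.
Because the two images are disjoint, no x < 5 has h(x) = h(5), so we compute h⁻¹(31): 31 lies in [27, ∞), so solve 5x + 2 = 31: x = (31 − 2)/5 = 29/5.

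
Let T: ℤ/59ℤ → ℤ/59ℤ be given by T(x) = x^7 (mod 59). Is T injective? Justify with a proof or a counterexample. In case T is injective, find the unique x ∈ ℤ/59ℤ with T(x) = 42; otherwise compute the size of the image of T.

Since 59 is prime, the nonzero elements of ℤ/59ℤ form a cyclic group of order 58.
As gcd(7, 58) = 1, raising to the 7th power is a bijection on this group: if s^7 ≡ t^7 then (st^{−1})^7 = 1, and the only element of order dividing gcd(7, 58) = 1 is 1, so s = t.
With T(0) = 0 this makes T injective on all of ℤ/59ℤ, hence bijective (finite equal-size domain and codomain). In particular T is injective.
Since T is injective, we find the preimage of 42. The inverse of x ↦ x^7 on (ℤ/59ℤ)^× is x ↦ x^25, because 7·25 = 175 = 3·58 + 1 ≡ 1 (mod 58) and x^{58} = 1 for x ≠ 0 (Fermat). So T⁻¹(42) = 42^25 mod 59.
Repeated squaring mod 59: 42^1 ≡ 42, 42^2 ≡ 42² = 1764 ≡ 53, 42^4 ≡ 53² = 2809 ≡ 36, 42^8 ≡ 36² = 1296 ≡ 57, 42^16 ≡ 57² = 3249 ≡ 4. Since 25 = 16 + 8 + 1, 42^25 ≡ 4·57·42: 4·57 = 228 ≡ 51, then 51·42 = 2142 ≡ 18. So 42^25 ≡ 18 (mod 59).
Hence T⁻¹(42) = 18.

18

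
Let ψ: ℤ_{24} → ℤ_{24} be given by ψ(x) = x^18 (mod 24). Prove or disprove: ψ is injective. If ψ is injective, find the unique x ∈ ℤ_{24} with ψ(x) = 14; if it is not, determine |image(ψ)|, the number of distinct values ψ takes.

ψ(2): Repeated squaring mod 24: 2^1 ≡ 2, 2^2 ≡ 2² = 4, 2^4 ≡ 4² = 16, 2^8 ≡ 16² = 256 ≡ 16, 2^16 ≡ 16² = 256 ≡ 16. Since 18 = 16 + 2, 2^18 ≡ 16·4: 16·4 = 64 ≡ 16. So 2^18 ≡ 16 (mod 24).
ψ(4): Repeated squaring mod 24: 4^1 ≡ 4, 4^2 ≡ 4² = 16, 4^4 ≡ 16² = 256 ≡ 16, 4^8 ≡ 16² = 256 ≡ 16, 4^16 ≡ 16² = 256 ≡ 16. Since 18 = 16 + 2, 4^18 ≡ 16·16: 16·16 = 256 ≡ 16. So 4^18 ≡ 16 (mod 24).
So ψ(2) = ψ(4) = 16 while 2 ≠ 4, thus ψ is not injective.
Since ψ is not injective, we determine |image(ψ)|. Computing x^18 mod 24 for each x (by repeated squaring, reducing mod 24 at every step), the values ψ(0), ψ(1), …, ψ(23) are: 0, 1, 16, 9, 16, 1, 0, 1, 16, 9, 16, 1, 0, 1, 16, 9, 16, 1, 0, 1, 16, 9, 16, 1.
The distinct values are {0, 1, 9, 16}; there are 4 of them.

4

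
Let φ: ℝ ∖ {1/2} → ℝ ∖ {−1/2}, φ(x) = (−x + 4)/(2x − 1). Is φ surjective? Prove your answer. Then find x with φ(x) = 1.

For any y ≠ −1/2, solving y(2x − 1) = −x + 4 for x gives a well-defined x ≠ 1/2. So φ is surjective.
Solving φ(x) = 1: cross-multiplying gives −x + 4 = 1(2x − 1), which rearranges to −3x = −5, so x = 5/3.

5/3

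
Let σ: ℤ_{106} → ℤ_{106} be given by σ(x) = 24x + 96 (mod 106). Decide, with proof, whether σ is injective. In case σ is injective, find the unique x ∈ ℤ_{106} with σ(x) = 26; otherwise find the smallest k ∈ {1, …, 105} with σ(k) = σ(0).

53

We have gcd(24, 106) = 2 > 1. Taking s = 0 and t = 53: σ(0) = 96 and σ(53) = 24·53 + 96 = 1368 ≡ 96 (mod 106).
So σ(0) = σ(53) while 0 ≠ 53, thus σ is not injective.
Since σ is not injective, we find the least positive k with σ(k) = σ(0): this means 24k ≡ 0 (mod 106), i.e. 106 ∣ 24k. Since gcd(24, 106) = 2, dividing through by 2 this holds exactly when 53 ∣ 12k, and as gcd(12, 53) = 1, exactly when 53 ∣ k.
The smallest positive such k is 53.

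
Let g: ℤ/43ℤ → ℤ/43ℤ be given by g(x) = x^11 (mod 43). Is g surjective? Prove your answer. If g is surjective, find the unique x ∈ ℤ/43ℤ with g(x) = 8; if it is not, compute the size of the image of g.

22

Since 43 is prime, the nonzero elements of ℤ/43ℤ form a cyclic group of order 42.
As gcd(11, 42) = 1, raising to the 11th power is a bijection on this group: if a^11 ≡ b^11 then (ab^{−1})^11 = 1, and the only element of order dividing gcd(11, 42) = 1 is 1, so a = b.
With g(0) = 0 this makes g injective on all of ℤ/43ℤ, hence bijective (finite equal-size domain and codomain). In particular g is surjective.
Since g is surjective, we find the preimage of 8. The inverse of x ↦ x^11 on (ℤ/43ℤ)^× is x ↦ x^23, because 11·23 = 253 = 6·42 + 1 ≡ 1 (mod 42) and x^{42} = 1 for x ≠ 0 (Fermat). So g⁻¹(8) = 8^23 mod 43.
Repeated squaring mod 43: 8^1 ≡ 8, 8^2 ≡ 8² = 64 ≡ 21, 8^4 ≡ 21² = 441 ≡ 11, 8^8 ≡ 11² = 121 ≡ 35, 8^16 ≡ 35² = 1225 ≡ 21. Since 23 = 16 + 4 + 2 + 1, 8^23 ≡ 21·11·21·8: 21·11 = 231 ≡ 16, then 16·21 = 336 ≡ 35, then 35·8 = 280 ≡ 22. So 8^23 ≡ 22 (mod 43).
Hence g⁻¹(8) = 22.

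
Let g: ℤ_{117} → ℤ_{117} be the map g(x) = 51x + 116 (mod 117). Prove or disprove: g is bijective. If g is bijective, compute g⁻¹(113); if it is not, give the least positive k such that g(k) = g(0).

39

We have gcd(51, 117) = 3 > 1. Taking x_1 = 0 and x_2 = 39: g(0) = 116 and g(39) = 51·39 + 116 = 2105 ≡ 116 (mod 117).
So g(0) = g(39) while 0 ≠ 39, therefore g is not injective, hence not bijective.
Since g is not bijective, we find the least positive k with g(k) = g(0): this means 51k ≡ 0 (mod 117), i.e. 117 ∣ 51k. Since gcd(51, 117) = 3, dividing through by 3 this holds exactly when 39 ∣ 17k, and as gcd(17, 39) = 1, exactly when 39 ∣ k.
The smallest positive such k is 39.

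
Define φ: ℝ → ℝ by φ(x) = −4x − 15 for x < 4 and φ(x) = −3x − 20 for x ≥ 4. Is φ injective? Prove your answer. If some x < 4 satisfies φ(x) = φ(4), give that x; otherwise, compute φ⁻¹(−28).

13/4

Both pieces are strictly decreasing (slopes −4 and −3), so each is injective on its own interval.
The left piece maps (−∞, 4) onto (−31, ∞); the right piece maps [4, ∞) onto (−∞, −32].
These images are disjoint, so no value is attained by both pieces. Thus φ is injective.
Because the two images are disjoint, no x < 4 has φ(x) = φ(4), so we compute φ⁻¹(−28): −28 lies in (−31, ∞), so solve −4x − 15 = −28: x = (−28 + 15)/(−4) = 13/4.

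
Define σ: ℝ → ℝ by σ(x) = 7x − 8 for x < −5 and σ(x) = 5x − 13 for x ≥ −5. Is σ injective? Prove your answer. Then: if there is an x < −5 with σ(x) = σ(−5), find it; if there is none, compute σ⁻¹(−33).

-4

Both pieces are strictly increasing (slopes 7 and 5), so each is injective on its own interval.
The left piece maps (−∞, −5) onto (−∞, −43); the right piece maps [−5, ∞) onto [−38, ∞).
These images are disjoint, so no value is attained by both pieces. Therefore σ is injective.
Because the two images are disjoint, no x < −5 has σ(x) = σ(−5), so we compute σ⁻¹(−33): −33 lies in [−38, ∞), so solve 5x − 13 = −33: x = (−33 + 13)/5 = −4.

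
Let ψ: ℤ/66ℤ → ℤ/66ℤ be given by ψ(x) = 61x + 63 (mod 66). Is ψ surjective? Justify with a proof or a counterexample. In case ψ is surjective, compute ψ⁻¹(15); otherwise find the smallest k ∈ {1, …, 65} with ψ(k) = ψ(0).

Recall that surjectivity means every element of the codomain has a preimage under ψ.
Since gcd(61, 66) = 1, 61 is invertible modulo 66. Euclid's algorithm: 66 = 1·61 + 5, 61 = 12·5 + 1; back-substituting gives 1 = 13·61 − 12·66, so 61⁻¹ ≡ 13 (mod 66).
Then y ↦ 13(y − 63) is a two-sided inverse to ψ, so every y ∈ ℤ/66ℤ has a preimage.
Thus ψ is surjective.
Since ψ is surjective, we compute ψ⁻¹(15): solve 61x + 63 ≡ 15 (mod 66), i.e. 61x ≡ 18 (mod 66).
Multiplying by 61⁻¹ = 13 gives x ≡ 13·18 = 234 = 3·66 + 36 ≡ 36 (mod 66).
Check: ψ(36) = 61·36 + 63 = 2259 = 34·66 + 15 ≡ 15 (mod 66).

36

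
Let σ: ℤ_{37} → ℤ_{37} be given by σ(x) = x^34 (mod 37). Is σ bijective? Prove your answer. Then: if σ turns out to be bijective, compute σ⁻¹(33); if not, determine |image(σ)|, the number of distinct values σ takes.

σ(18): Repeated squaring mod 37: 18^1 ≡ 18, 18^2 ≡ 18² = 324 ≡ 28, 18^4 ≡ 28² = 784 ≡ 7, 18^8 ≡ 7² = 49 ≡ 12, 18^16 ≡ 12² = 144 ≡ 33, 18^32 ≡ 33² = 1089 ≡ 16. Since 34 = 32 + 2, 18^34 ≡ 16·28: 16·28 = 448 ≡ 4. So 18^34 ≡ 4 (mod 37).
σ(19): Repeated squaring mod 37: 19^1 ≡ 19, 19^2 ≡ 19² = 361 ≡ 28, 19^4 ≡ 28² = 784 ≡ 7, 19^8 ≡ 7² = 49 ≡ 12, 19^16 ≡ 12² = 144 ≡ 33, 19^32 ≡ 33² = 1089 ≡ 16. Since 34 = 32 + 2, 19^34 ≡ 16·28: 16·28 = 448 ≡ 4. So 19^34 ≡ 4 (mod 37).
So σ(18) = σ(19) = 4 while 18 ≠ 19, therefore σ is not injective, hence not bijective.
Since σ is not bijective, we determine |image(σ)|. Computing x^34 mod 37 for each x (by repeated squaring, reducing mod 37 at every step), the values σ(0), σ(1), …, σ(36) are: 0, 1, 28, 33, 7, 3, 36, 34, 11, 16, 10, 26, 9, 30, 27, 25, 12, 21, 4, 4, 21, 12, 25, 27, 30, 9, 26, 10, 16, 11, 34, 36, 3, 7, 33, 28, 1.
The distinct values are {0, 1, 3, 4, 7, 9, 10, 11, 12, 16, 21, 25, 26, 27, 28, 30, 33, 34, 36}; there are 19 of them.

19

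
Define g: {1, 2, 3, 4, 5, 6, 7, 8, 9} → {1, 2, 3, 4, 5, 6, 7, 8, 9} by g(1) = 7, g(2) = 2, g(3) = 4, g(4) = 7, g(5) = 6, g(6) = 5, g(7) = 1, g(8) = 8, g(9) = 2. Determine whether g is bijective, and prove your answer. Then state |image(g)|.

g(1) = 7 = g(4) with 1 ≠ 4, so g is not injective, hence not bijective.
The image of g is {1, 2, 4, 5, 6, 7, 8}, which has 7 elements.

7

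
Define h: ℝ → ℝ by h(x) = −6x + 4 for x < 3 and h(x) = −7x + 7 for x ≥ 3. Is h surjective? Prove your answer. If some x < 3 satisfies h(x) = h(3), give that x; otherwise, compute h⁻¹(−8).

2

Both pieces are strictly decreasing (slopes −6 and −7), so each is injective on its own interval.
The left piece maps (−∞, 3) onto (−14, ∞); the right piece maps [3, ∞) onto (−∞, −14].
These images together cover ℝ, so h is surjective.
Because the two images are disjoint, no x < 3 has h(x) = h(3), so we compute h⁻¹(−8): −8 lies in (−14, ∞), so solve −6x + 4 = −8: x = (−8 − 4)/(−6) = 2.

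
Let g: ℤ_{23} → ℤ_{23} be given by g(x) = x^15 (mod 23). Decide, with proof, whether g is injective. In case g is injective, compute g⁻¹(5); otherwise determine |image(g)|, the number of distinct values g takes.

10

Since 23 is prime, the nonzero elements of ℤ_{23} form a cyclic group of order 22.
As gcd(15, 22) = 1, raising to the 15th power is a bijection on this group: if s^15 ≡ t^15 then (st^{−1})^15 = 1, and the only element of order dividing gcd(15, 22) = 1 is 1, so s = t.
With g(0) = 0 this makes g injective on all of ℤ_{23}, hence bijective (finite equal-size domain and codomain). In particular g is injective.
Since g is injective, we find the preimage of 5. The inverse of x ↦ x^15 on (ℤ_{23})^× is x ↦ x^3, because 15·3 = 45 = 2·22 + 1 ≡ 1 (mod 22) and x^{22} = 1 for x ≠ 0 (Fermat). So g⁻¹(5) = 5^3 mod 23.
Repeated squaring mod 23: 5^1 ≡ 5, 5^2 ≡ 5² = 25 ≡ 2. Since 3 = 2 + 1, 5^3 ≡ 2·5: 2·5 = 10. So 5^3 ≡ 10 (mod 23).
Hence g⁻¹(5) = 10.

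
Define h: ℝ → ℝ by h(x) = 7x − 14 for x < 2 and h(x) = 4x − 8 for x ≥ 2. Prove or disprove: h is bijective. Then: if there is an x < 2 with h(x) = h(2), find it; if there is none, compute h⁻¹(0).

2

Both pieces are strictly increasing (slopes 7 and 4), so each is injective on its own interval.
The left piece maps (−∞, 2) onto (−∞, 0); the right piece maps [2, ∞) onto [0, ∞).
Since 0 = 0, the images partition ℝ: h is injective and surjective, hence bijective.
Because the two images are disjoint, no x < 2 has h(x) = h(2), so we compute h⁻¹(0): 0 lies in [0, ∞), so solve 4x − 8 = 0: x = (0 + 8)/4 = 2.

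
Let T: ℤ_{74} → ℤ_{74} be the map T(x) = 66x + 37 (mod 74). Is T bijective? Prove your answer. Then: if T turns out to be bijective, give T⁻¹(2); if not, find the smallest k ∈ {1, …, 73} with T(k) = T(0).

37

We have gcd(66, 74) = 2 > 1. Taking u = 0 and v = 37: T(0) = 37 and T(37) = 66·37 + 37 = 2479 ≡ 37 (mod 74).
So T(0) = T(37) while 0 ≠ 37, so T is not injective, hence not bijective.
Since T is not bijective, we find the least positive k with T(k) = T(0): this means 66k ≡ 0 (mod 74), i.e. 74 ∣ 66k. Since gcd(66, 74) = 2, dividing through by 2 this holds exactly when 37 ∣ 33k, and as gcd(33, 37) = 1, exactly when 37 ∣ k.
The smallest positive such k is 37.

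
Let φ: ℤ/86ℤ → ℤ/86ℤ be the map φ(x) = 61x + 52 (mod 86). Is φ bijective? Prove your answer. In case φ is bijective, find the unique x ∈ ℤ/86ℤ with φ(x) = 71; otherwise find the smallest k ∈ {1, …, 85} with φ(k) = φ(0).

13

Recall: injectivity means: for all s, t in the domain, φ(s) = φ(t) implies s = t.
If φ(s) = φ(t), then 61s ≡ 61t (mod 86). Because gcd(61, 86) = 1, we may cancel 61 to get s ≡ t (mod 86).
We now compute 61⁻¹ mod 86 explicitly. Euclid's algorithm: 86 = 1·61 + 25, 61 = 2·25 + 11, 25 = 2·11 + 3, 11 = 3·3 + 2, 3 = 1·2 + 1; back-substituting gives 1 = 55·61 − 39·86, so 61⁻¹ ≡ 55 (mod 86).
For any y ∈ ℤ/86ℤ, x = 55(y − 52) mod 86 satisfies φ(x) = 61·55(y − 52) + 52 ≡ y (since 61·55 ≡ 1 mod 86). So every y has a preimage.
Thus φ is bijective.
Since φ is bijective, we compute φ⁻¹(71): solve 61x + 52 ≡ 71 (mod 86), i.e. 61x ≡ 19 (mod 86).
Multiplying by 61⁻¹ = 55 gives x ≡ 55·19 = 1045 = 12·86 + 13 ≡ 13 (mod 86).
Check: φ(13) = 61·13 + 52 = 845 = 9·86 + 71 ≡ 71 (mod 86).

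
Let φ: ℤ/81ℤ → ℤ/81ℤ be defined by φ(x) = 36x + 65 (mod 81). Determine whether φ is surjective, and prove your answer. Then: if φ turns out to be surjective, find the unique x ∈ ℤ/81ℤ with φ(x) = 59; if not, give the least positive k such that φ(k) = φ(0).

9

Since gcd(36, 81) = 9, we have 36x ≡ 0 (mod 9) for all x, so φ(x) ≡ 2 (mod 9).
But 0 ≢ 2 (mod 9), so 0 ∈ ℤ/81ℤ has no preimage. So φ is not surjective.
Since φ is not surjective, we find the least positive k with φ(k) = φ(0): this means 36k ≡ 0 (mod 81), i.e. 81 ∣ 36k. Since gcd(36, 81) = 9, dividing through by 9 this holds exactly when 9 ∣ 4k, and as gcd(4, 9) = 1, exactly when 9 ∣ k.
The smallest positive such k is 9.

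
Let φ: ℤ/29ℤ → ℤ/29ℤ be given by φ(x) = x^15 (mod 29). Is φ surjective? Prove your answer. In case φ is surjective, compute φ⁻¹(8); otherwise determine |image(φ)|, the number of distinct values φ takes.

Since 29 is prime, the nonzero elements of ℤ/29ℤ form a cyclic group of order 28.
As gcd(15, 28) = 1, raising to the 15th power is a bijection on this group: if a^15 ≡ b^15 then (ab^{−1})^15 = 1, and the only element of order dividing gcd(15, 28) = 1 is 1, so a = b.
With φ(0) = 0 this makes φ injective on all of ℤ/29ℤ, hence bijective (finite equal-size domain and codomain). In particular φ is surjective.
Since φ is surjective, we find the preimage of 8. The inverse of x ↦ x^15 on (ℤ/29ℤ)^× is x ↦ x^15, because 15·15 = 225 = 8·28 + 1 ≡ 1 (mod 28) and x^{28} = 1 for x ≠ 0 (Fermat). So φ⁻¹(8) = 8^15 mod 29.
Repeated squaring mod 29: 8^1 ≡ 8, 8^2 ≡ 8² = 64 ≡ 6, 8^4 ≡ 6² = 36 ≡ 7, 8^8 ≡ 7² = 49 ≡ 20. Since 15 = 8 + 4 + 2 + 1, 8^15 ≡ 20·7·6·8: 20·7 = 140 ≡ 24, then 24·6 = 144 ≡ 28, then 28·8 = 224 ≡ 21. So 8^15 ≡ 21 (mod 29).
Hence φ⁻¹(8) = 21.

21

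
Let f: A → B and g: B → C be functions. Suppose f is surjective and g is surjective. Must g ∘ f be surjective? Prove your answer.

surjective

Let c ∈ C. Since g is surjective, there is b ∈ B with g(b) = c. Since f is surjective, there is a ∈ A with f(a) = b.
Then (g ∘ f)(a) = g(b) = c. So g ∘ f is surjective.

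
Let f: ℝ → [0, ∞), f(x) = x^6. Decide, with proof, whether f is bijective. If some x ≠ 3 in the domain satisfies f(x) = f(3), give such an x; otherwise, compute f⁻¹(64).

-3

f(3) = 729 = (−3)^6 = f(−3) (since 6 is even), with 3 ≠ −3. So f is not injective, hence not bijective.
For the follow-up, such an x exists: taking x = −3 ∈ ℝ gives f(−3) = 729 = f(3) with −3 ≠ 3.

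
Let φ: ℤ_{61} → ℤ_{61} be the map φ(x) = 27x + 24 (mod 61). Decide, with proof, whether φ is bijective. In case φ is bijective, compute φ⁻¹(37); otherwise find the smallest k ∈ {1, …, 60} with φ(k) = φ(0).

By definition, φ is injective if φ(a) = φ(b) implies a = b.
Suppose φ(a) = φ(b) in ℤ_{61}. Then 27a + 24 ≡ 27b + 24 (mod 61), so 27(a − b) ≡ 0 (mod 61).
Since gcd(27, 61) = 1, 27 is invertible modulo 61, therefore a − b ≡ 0 (mod 61), i.e. a = b.
We now compute 27⁻¹ mod 61 explicitly. Euclid's algorithm: 61 = 2·27 + 7, 27 = 3·7 + 6, 7 = 1·6 + 1; back-substituting gives 1 = 52·27 − 23·61, so 27⁻¹ ≡ 52 (mod 61).
For any y ∈ ℤ_{61}, x = 52(y − 24) mod 61 satisfies φ(x) = 27·52(y − 24) + 24 ≡ y (since 27·52 ≡ 1 mod 61). So every y has a preimage.
Hence φ is bijective.
Since φ is bijective, we find φ⁻¹(37): we need 27x ≡ 37 − 24 ≡ 13 (mod 61). Using 27⁻¹ = 52: x ≡ 52·13 = 676 = 11·61 + 5, so x = 5.
Check: φ(5) = 27·5 + 24 = 159 = 2·61 + 37 ≡ 37 (mod 61).

5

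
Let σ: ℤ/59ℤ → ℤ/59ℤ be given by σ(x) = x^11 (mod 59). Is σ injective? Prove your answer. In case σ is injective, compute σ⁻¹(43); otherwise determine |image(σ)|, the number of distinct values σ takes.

8

Since 59 is prime, the nonzero elements of ℤ/59ℤ form a cyclic group of order 58.
As gcd(11, 58) = 1, raising to the 11th power is a bijection on this group: if s^11 ≡ t^11 then (st^{−1})^11 = 1, and the only element of order dividing gcd(11, 58) = 1 is 1, so s = t.
With σ(0) = 0 this makes σ injective on all of ℤ/59ℤ, hence bijective (finite equal-size domain and codomain). In particular σ is injective.
Since σ is injective, we find the preimage of 43. The inverse of x ↦ x^11 on (ℤ/59ℤ)^× is x ↦ x^37, because 11·37 = 407 = 7·58 + 1 ≡ 1 (mod 58) and x^{58} = 1 for x ≠ 0 (Fermat). So σ⁻¹(43) = 43^37 mod 59.
Repeated squaring mod 59: 43^1 ≡ 43, 43^2 ≡ 43² = 1849 ≡ 20, 43^4 ≡ 20² = 400 ≡ 46, 43^8 ≡ 46² = 2116 ≡ 51, 43^16 ≡ 51² = 2601 ≡ 5, 43^32 ≡ 5² = 25. Since 37 = 32 + 4 + 1, 43^37 ≡ 25·46·43: 25·46 = 1150 ≡ 29, then 29·43 = 1247 ≡ 8. So 43^37 ≡ 8 (mod 59).
Hence σ⁻¹(43) = 8.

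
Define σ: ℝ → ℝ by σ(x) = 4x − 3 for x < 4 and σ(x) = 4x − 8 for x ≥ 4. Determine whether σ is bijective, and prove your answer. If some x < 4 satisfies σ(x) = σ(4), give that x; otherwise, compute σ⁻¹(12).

Both pieces are strictly increasing (slopes 4 and 4), so each is injective on its own interval.
The left piece maps (−∞, 4) onto (−∞, 13); the right piece maps [4, ∞) onto [8, ∞).
These images overlap. In particular σ(4) = 8 (right piece), and solving 4x − 3 = 8 on the left piece gives x = 11/4 < 4.
So σ(11/4) = σ(4) with 11/4 ≠ 4, and σ is not injective, hence not bijective. This x = 11/4 is the requested value below 4.

11/4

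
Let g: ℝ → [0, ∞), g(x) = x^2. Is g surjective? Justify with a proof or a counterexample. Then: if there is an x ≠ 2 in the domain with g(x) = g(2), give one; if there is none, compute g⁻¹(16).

-2

For any y ∈ [0, ∞), x = y^{1/2} ∈ ℝ satisfies x^2 = y, so g is surjective.
For the follow-up, such an x exists: taking x = −2 ∈ ℝ gives g(−2) = 4 = g(2) with −2 ≠ 2.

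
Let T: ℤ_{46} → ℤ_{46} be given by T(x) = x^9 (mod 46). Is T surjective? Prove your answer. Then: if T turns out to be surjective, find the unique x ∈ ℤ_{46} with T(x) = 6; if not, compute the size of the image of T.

Computing x^9 mod 46 for each x (by repeated squaring, reducing mod 46 at every step), the values T(0), T(1), …, T(45) are: 0, 1, 6, 41, 36, 11, 16, 15, 32, 25, 20, 19, 4, 3, 44, 37, 8, 7, 12, 33, 28, 17, 22, 23, 24, 29, 18, 13, 34, 39, 38, 9, 2, 43, 42, 27, 26, 21, 14, 31, 30, 35, 10, 5, 40, 45.
Every element of ℤ_{46} appears exactly once in this list, so T is a bijection, and in particular surjective.
Since T is surjective, we read off the preimage of 6 from the same table: T(2) = 6, so T⁻¹(6) = 2.

2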